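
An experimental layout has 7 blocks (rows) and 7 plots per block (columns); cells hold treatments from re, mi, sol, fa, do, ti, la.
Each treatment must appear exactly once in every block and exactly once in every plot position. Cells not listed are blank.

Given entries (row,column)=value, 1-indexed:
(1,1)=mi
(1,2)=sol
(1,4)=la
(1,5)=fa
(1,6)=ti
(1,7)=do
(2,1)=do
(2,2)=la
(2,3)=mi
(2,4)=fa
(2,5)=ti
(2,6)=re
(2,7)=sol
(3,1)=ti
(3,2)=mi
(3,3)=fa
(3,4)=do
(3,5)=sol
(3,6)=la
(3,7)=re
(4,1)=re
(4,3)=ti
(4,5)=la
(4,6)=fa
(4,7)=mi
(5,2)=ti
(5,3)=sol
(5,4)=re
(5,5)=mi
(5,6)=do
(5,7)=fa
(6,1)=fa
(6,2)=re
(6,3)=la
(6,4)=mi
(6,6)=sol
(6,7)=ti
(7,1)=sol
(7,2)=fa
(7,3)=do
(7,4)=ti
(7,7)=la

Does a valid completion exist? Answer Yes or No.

No block or plot among the givens repeats a symbol, and propagating forced cells runs into no contradiction.
One valid completion exists (for instance, mi sol re la fa ti do / do la mi fa ti re sol / ti mi fa do sol la re / re do ti sol la fa mi / la ti sol re mi do fa / fa re la mi do sol ti / sol fa do ti re mi la).

Yes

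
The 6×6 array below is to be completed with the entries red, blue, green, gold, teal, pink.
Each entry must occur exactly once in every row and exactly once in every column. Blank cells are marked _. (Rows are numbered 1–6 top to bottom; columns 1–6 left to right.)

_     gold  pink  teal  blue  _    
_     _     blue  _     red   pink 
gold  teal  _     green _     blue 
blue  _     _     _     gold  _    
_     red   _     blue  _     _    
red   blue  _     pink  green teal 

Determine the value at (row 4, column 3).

teal

Row 1, column 1: row 1 has {blue, gold, teal, pink} and column 1 has {red, blue, gold}, leaving only green.
Row 1, column 6: row 1 has {blue, green, gold, teal, pink} and column 6 has {blue, teal, pink}, leaving only red.
Row 2, column 1: row 2 has {red, blue, pink} and column 1 has {red, blue, green, gold}, leaving only teal.
Row 2, column 2: row 2 has {red, blue, teal, pink} and column 2 has {red, blue, gold, teal}, leaving only green.
Row 2, column 4: row 2 has {red, blue, green, teal, pink} and column 4 has {blue, green, teal, pink}, leaving only gold.
Row 3, column 3: row 3 has {blue, green, gold, teal} and column 3 has {blue, pink}, leaving only red.
Row 3, column 5: row 3 has {red, blue, green, gold, teal} and column 5 has {red, blue, green, gold}, leaving only pink.
Row 4, column 2: row 4 has {blue, gold} and column 2 has {red, blue, green, gold, teal}, leaving only pink.
Row 4, column 4: row 4 has {blue, gold, pink} and column 4 has {blue, green, gold, teal, pink}, leaving only red.
Row 4, column 6: row 4 has {red, blue, gold, pink} and column 6 has {red, blue, teal, pink}, leaving only green.
Row 4 already has {red, blue, green, gold, pink} and column 3 already has {red, blue, pink}, so row 4, column 3 must be teal.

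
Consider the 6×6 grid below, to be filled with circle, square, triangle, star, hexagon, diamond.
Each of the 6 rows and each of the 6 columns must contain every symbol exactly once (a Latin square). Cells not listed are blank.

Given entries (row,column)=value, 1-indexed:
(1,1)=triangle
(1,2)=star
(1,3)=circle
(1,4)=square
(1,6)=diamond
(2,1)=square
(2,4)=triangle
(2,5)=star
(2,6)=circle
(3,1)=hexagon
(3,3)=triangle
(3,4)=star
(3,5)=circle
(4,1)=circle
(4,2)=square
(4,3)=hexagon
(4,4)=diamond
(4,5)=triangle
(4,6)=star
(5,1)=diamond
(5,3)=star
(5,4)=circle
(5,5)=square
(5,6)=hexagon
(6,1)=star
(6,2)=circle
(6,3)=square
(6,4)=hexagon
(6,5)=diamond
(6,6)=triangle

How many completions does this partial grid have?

1

Row 1, column 5: eliminating its row and column leaves {hexagon}.
Row 2, column 2: eliminating its row and column leaves {hexagon, diamond}.
Row 2, column 3: eliminating its row and column leaves {diamond}.
Row 3, column 2: eliminating its row and column leaves {diamond}.
Row 3, column 6: eliminating its row and column leaves {square}.
Row 5, column 2: eliminating its row and column leaves {triangle}.
Only one assignment across all blanks avoids any row or column repeat, giving 1 completion.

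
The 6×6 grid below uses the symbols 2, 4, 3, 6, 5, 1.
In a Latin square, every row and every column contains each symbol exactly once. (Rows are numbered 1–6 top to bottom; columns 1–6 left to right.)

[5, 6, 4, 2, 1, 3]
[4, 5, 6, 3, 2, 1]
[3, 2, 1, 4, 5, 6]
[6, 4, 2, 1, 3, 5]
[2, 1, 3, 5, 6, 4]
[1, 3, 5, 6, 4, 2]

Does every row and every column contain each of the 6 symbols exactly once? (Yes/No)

Yes

Each row is a permutation of the 6 symbols, and so is each column.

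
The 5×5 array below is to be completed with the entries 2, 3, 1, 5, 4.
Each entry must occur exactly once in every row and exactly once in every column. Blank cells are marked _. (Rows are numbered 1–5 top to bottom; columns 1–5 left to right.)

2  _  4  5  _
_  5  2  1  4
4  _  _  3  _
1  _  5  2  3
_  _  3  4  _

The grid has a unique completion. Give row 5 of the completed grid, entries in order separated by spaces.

5 1 3 4 2

Row 5, column 1: row 5 has {3, 4} and column 1 has {2, 1, 4}, leaving only 5.
Row 1, column 5: row 1 has {2, 5, 4} and column 5 has {3, 4}, leaving only 1.
Row 5, column 5: row 5 has {3, 5, 4} and column 5 has {3, 1, 4}, leaving only 2.
Row 5, column 2: row 5 has {2, 3, 5, 4} and column 2 has {5}, leaving only 1.
So row 5 reads: 5 1 3 4 2.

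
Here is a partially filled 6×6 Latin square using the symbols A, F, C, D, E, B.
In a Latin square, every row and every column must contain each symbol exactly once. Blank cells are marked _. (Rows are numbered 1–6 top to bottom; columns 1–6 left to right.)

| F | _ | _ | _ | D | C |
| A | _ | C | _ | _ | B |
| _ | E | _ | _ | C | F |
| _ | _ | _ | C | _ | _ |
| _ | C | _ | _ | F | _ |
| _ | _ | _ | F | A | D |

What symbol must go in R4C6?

A

Row 2, column 5: row 2 has {A, C, B} and column 5 has {A, F, C, D}, leaving only E.
Row 2, column 4: row 2 has {A, C, E, B} and column 4 has {F, C}, leaving only D.
Row 2, column 2: row 2 has {A, C, D, E, B} and column 2 has {C, E}, leaving only F.
Row 4, column 5: row 4 has {C} and column 5 has {A, F, C, D, E}, leaving only B.
Row 6, column 2: row 6 has {A, F, D} and column 2 has {F, C, E}, leaving only B.
Row 1, column 2: row 1 has {F, C, D} and column 2 has {F, C, E, B}, leaving only A.
Row 4, column 2: row 4 has {C, B} and column 2 has {A, F, C, E, B}, leaving only D.
Row 4, column 1: row 4 has {C, D, B} and column 1 has {A, F}, leaving only E.
Row 4 already has {C, D, E, B} and column 6 already has {F, C, D, B}, so row 4, column 6 must be A.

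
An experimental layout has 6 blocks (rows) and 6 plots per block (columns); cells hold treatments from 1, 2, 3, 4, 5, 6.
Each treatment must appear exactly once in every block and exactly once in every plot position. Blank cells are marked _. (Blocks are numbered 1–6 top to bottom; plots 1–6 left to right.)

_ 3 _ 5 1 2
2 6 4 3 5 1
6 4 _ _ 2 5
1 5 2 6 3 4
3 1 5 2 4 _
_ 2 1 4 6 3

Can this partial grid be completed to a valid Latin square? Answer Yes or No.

No block or plot among the givens repeats a symbol, and propagating forced cells runs into no contradiction.
One valid completion exists (for instance, 4 3 6 5 1 2 / 2 6 4 3 5 1 / 6 4 3 1 2 5 / 1 5 2 6 3 4 / 3 1 5 2 4 6 / 5 2 1 4 6 3).

Yes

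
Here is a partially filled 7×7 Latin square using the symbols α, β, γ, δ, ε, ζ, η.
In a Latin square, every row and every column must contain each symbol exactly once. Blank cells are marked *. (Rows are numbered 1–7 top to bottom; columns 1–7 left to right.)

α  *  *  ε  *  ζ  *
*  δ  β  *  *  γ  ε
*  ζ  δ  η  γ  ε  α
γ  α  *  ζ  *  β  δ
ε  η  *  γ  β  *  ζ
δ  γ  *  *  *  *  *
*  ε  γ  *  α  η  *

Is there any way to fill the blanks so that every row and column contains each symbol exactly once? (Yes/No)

No row or column among the givens repeats a symbol, and propagating forced cells runs into no contradiction.
One valid completion exists (for instance, α β η ε δ ζ γ / η δ β α ζ γ ε / β ζ δ η γ ε α / γ α ε ζ η β δ / ε η α γ β δ ζ / δ γ ζ β ε α η / ζ ε γ δ α η β).

Yes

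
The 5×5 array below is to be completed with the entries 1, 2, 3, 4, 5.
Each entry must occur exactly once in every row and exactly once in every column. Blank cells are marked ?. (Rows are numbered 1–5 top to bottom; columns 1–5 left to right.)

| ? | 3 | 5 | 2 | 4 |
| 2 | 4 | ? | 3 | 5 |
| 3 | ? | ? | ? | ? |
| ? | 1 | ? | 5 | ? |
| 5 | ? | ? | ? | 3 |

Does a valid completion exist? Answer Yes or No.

No row or column among the givens repeats a symbol, and propagating forced cells runs into no contradiction.
One valid completion exists (for instance, 1 3 5 2 4 / 2 4 1 3 5 / 3 5 2 4 1 / 4 1 3 5 2 / 5 2 4 1 3).

Yes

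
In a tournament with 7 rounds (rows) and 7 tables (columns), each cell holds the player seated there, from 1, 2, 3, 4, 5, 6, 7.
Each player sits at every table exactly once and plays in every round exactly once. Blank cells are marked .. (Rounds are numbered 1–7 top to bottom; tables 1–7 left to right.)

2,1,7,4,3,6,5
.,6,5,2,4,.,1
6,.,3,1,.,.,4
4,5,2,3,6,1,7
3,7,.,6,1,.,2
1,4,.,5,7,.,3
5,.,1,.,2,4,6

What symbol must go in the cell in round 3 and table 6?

Round 2, table 1: round 2 has {1, 2, 4, 5, 6} and table 1 has {1, 2, 3, 4, 5, 6}, leaving only 7.
Round 2, table 6: round 2 has {1, 2, 4, 5, 6, 7} and table 6 has {1, 4, 6}, leaving only 3.
Round 3, table 2: round 3 has {1, 3, 4, 6} and table 2 has {1, 4, 5, 6, 7}, leaving only 2.
Round 3, table 5: round 3 has {1, 2, 3, 4, 6} and table 5 has {1, 2, 3, 4, 6, 7}, leaving only 5.
Round 3 already has {1, 2, 3, 4, 5, 6} and table 6 already has {1, 3, 4, 6}, so round 3, table 6 must be 7.

7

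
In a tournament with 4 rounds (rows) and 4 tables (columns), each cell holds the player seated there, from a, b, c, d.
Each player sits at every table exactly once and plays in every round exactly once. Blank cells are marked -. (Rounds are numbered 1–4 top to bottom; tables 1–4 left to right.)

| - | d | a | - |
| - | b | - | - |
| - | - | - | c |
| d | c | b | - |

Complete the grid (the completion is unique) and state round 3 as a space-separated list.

b a d c

Round 3, table 2: round 3 has {c} and table 2 has {b, c, d}, leaving only a.
Round 3, table 1: round 3 has {a, c} and table 1 has {d}, leaving only b.
Round 3, table 3: round 3 has {a, b, c} and table 3 has {a, b}, leaving only d.
So round 3 reads: b a d c.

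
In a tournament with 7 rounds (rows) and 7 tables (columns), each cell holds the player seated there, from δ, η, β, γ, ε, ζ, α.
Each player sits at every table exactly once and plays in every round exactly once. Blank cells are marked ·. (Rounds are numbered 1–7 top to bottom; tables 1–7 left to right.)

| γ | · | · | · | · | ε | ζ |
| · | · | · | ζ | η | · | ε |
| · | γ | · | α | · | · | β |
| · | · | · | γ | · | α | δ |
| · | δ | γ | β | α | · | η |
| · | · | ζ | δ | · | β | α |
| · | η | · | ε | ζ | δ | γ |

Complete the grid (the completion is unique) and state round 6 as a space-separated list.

η ε ζ δ γ β α

Round 6, table 2: round 6 has {δ, β, ζ, α} and table 2 has {δ, η, γ}, leaving only ε.
Round 6, table 1: round 6 has {δ, β, ε, ζ, α} and table 1 has {γ}, leaving only η.
Round 6, table 5: round 6 has {δ, η, β, ε, ζ, α} and table 5 has {η, ζ, α}, leaving only γ.
So round 6 reads: η ε ζ δ γ β α.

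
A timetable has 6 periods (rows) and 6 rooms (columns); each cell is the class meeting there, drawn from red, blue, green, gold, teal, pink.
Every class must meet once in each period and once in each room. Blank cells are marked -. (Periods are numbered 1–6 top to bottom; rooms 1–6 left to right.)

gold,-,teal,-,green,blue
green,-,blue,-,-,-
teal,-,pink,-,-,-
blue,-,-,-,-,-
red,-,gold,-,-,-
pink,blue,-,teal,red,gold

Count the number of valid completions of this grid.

26

Period 1, room 2: eliminating its period and room leaves {red, pink}.
Period 1, room 4: eliminating its period and room leaves {red, pink}.
Period 2, room 2: eliminating its period and room leaves {red, gold, teal, pink}.
Period 2, room 4: eliminating its period and room leaves {red, gold, pink}.
Period 2, room 5: eliminating its period and room leaves {gold, teal, pink}.
Period 2, room 6: eliminating its period and room leaves {red, teal, pink}.
Period 3, room 2: eliminating its period and room leaves {red, green, gold}.
Period 3, room 4: eliminating its period and room leaves {red, blue, green, gold}.
Period 3, room 5: eliminating its period and room leaves {blue, gold}.
Period 3, room 6: eliminating its period and room leaves {red, green}.
Period 4, room 2: eliminating its period and room leaves {red, green, gold, teal, pink}.
Period 4, room 3: eliminating its period and room leaves {red, green}.
Period 4, room 4: eliminating its period and room leaves {red, green, gold, pink}.
Period 4, room 5: eliminating its period and room leaves {gold, teal, pink}.
Period 4, room 6: eliminating its period and room leaves {red, green, teal, pink}.
Period 5, room 2: eliminating its period and room leaves {green, teal, pink}.
Period 5, room 4: eliminating its period and room leaves {blue, green, pink}.
Period 5, room 5: eliminating its period and room leaves {blue, teal, pink}.
Period 5, room 6: eliminating its period and room leaves {green, teal, pink}.
Period 6, room 3: eliminating its period and room leaves {green}.
Enumerating the assignments across these blanks that avoid any period or room repeat gives 26 completions.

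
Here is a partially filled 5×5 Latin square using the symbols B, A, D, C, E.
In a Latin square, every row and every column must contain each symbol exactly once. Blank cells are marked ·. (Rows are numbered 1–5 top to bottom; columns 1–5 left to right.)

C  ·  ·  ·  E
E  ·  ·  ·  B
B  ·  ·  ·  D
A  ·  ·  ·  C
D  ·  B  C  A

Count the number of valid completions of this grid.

6

Row 1, column 2: eliminating its row and column leaves {B, A, D}.
Row 1, column 3: eliminating its row and column leaves {A, D}.
Row 1, column 4: eliminating its row and column leaves {B, A, D}.
Row 2, column 2: eliminating its row and column leaves {A, D, C}.
Row 2, column 3: eliminating its row and column leaves {A, D, C}.
Row 2, column 4: eliminating its row and column leaves {A, D}.
Row 3, column 2: eliminating its row and column leaves {A, C, E}.
Row 3, column 3: eliminating its row and column leaves {A, C, E}.
Row 3, column 4: eliminating its row and column leaves {A, E}.
Row 4, column 2: eliminating its row and column leaves {B, D, E}.
Row 4, column 3: eliminating its row and column leaves {D, E}.
Row 4, column 4: eliminating its row and column leaves {B, D, E}.
Row 5, column 2: eliminating its row and column leaves {E}.
Enumerating the assignments across these blanks that avoid any row or column repeat gives 6 completions.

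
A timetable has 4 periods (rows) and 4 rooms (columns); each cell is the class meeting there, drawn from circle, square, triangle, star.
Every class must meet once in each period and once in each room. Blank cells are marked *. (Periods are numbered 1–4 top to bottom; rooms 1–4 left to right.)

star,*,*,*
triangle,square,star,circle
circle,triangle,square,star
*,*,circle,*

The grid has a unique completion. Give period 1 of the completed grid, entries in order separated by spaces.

star circle triangle square

Period 1, room 2: period 1 has {star} and room 2 has {square, triangle}, leaving only circle.
Period 1, room 3: period 1 has {circle, star} and room 3 has {circle, square, star}, leaving only triangle.
Period 1, room 4: period 1 has {circle, triangle, star} and room 4 has {circle, star}, leaving only square.
So period 1 reads: star circle triangle square.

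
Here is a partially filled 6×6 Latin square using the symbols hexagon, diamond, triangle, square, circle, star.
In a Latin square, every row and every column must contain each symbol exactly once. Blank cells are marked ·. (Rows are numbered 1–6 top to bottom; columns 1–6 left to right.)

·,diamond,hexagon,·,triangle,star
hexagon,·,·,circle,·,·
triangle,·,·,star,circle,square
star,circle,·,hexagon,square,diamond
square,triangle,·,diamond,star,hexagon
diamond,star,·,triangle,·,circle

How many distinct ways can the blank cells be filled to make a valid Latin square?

1

Row 1, column 1: eliminating its row and column leaves {circle}.
Row 1, column 4: eliminating its row and column leaves {square}.
Row 2, column 2: eliminating its row and column leaves {square}.
Row 2, column 3: eliminating its row and column leaves {diamond, triangle, square, star}.
Row 2, column 5: eliminating its row and column leaves {diamond}.
Row 2, column 6: eliminating its row and column leaves {triangle}.
Row 3, column 2: eliminating its row and column leaves {hexagon}.
Row 3, column 3: eliminating its row and column leaves {diamond}.
Row 4, column 3: eliminating its row and column leaves {triangle}.
Row 5, column 3: eliminating its row and column leaves {circle}.
Row 6, column 3: eliminating its row and column leaves {square}.
Row 6, column 5: eliminating its row and column leaves {hexagon}.
Only one assignment across all blanks avoids any row or column repeat, giving 1 completion.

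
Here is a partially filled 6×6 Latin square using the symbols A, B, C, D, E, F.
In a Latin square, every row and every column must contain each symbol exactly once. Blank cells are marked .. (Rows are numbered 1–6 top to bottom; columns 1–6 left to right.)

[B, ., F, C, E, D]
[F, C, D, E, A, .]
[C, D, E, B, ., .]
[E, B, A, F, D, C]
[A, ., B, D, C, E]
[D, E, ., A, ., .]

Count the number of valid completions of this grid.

1

Row 1, column 2: eliminating its row and column leaves {A}.
Row 2, column 6: eliminating its row and column leaves {B}.
Row 3, column 5: eliminating its row and column leaves {F}.
Row 3, column 6: eliminating its row and column leaves {A, F}.
Row 5, column 2: eliminating its row and column leaves {F}.
Row 6, column 3: eliminating its row and column leaves {C}.
Row 6, column 5: eliminating its row and column leaves {B, F}.
Row 6, column 6: eliminating its row and column leaves {B, F}.
Only one assignment across all blanks avoids any row or column repeat, giving 1 completion.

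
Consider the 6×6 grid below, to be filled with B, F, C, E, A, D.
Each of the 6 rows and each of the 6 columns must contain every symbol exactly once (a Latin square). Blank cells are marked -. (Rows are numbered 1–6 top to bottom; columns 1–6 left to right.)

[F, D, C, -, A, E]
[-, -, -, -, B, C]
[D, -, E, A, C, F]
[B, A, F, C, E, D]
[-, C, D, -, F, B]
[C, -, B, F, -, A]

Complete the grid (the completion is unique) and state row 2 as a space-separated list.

E F A D B C

Row 2, column 3: row 2 has {B, C} and column 3 has {B, F, C, E, D}, leaving only A.
Row 2, column 1: row 2 has {B, C, A} and column 1 has {B, F, C, D}, leaving only E.
Row 2, column 2: row 2 has {B, C, E, A} and column 2 has {C, A, D}, leaving only F.
Row 2, column 4: row 2 has {B, F, C, E, A} and column 4 has {F, C, A}, leaving only D.
So row 2 reads: E F A D B C.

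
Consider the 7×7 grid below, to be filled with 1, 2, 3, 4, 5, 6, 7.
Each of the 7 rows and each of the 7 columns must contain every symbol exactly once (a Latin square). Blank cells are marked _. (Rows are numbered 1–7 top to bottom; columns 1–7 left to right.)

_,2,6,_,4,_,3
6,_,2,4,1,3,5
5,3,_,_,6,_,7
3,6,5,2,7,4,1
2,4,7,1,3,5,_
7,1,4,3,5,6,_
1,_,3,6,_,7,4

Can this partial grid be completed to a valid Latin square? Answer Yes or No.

No

Row 1, column 1: row 1 together with column 1 already contain {1, 2, 3, 4, 5, 6, 7} — every symbol — so nothing can go there. The grid has no valid completion.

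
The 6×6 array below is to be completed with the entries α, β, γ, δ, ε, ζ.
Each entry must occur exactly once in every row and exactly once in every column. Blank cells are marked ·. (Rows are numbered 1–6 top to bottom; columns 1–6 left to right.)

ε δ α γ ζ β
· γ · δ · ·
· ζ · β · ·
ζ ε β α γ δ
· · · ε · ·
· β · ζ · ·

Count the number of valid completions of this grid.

20

Row 2, column 1: eliminating its row and column leaves {α, β}.
Row 2, column 3: eliminating its row and column leaves {ε, ζ}.
Row 2, column 5: eliminating its row and column leaves {α, β, ε}.
Row 2, column 6: eliminating its row and column leaves {α, ε, ζ}.
Row 3, column 1: eliminating its row and column leaves {α, γ, δ}.
Row 3, column 3: eliminating its row and column leaves {γ, δ, ε}.
Row 3, column 5: eliminating its row and column leaves {α, δ, ε}.
Row 3, column 6: eliminating its row and column leaves {α, γ, ε}.
Row 5, column 1: eliminating its row and column leaves {α, β, γ, δ}.
Row 5, column 2: eliminating its row and column leaves {α}.
Row 5, column 3: eliminating its row and column leaves {γ, δ, ζ}.
Row 5, column 5: eliminating its row and column leaves {α, β, δ}.
Row 5, column 6: eliminating its row and column leaves {α, γ, ζ}.
Row 6, column 1: eliminating its row and column leaves {α, γ, δ}.
Row 6, column 3: eliminating its row and column leaves {γ, δ, ε}.
Row 6, column 5: eliminating its row and column leaves {α, δ, ε}.
Row 6, column 6: eliminating its row and column leaves {α, γ, ε}.
Enumerating the assignments across these blanks that avoid any row or column repeat gives 20 completions.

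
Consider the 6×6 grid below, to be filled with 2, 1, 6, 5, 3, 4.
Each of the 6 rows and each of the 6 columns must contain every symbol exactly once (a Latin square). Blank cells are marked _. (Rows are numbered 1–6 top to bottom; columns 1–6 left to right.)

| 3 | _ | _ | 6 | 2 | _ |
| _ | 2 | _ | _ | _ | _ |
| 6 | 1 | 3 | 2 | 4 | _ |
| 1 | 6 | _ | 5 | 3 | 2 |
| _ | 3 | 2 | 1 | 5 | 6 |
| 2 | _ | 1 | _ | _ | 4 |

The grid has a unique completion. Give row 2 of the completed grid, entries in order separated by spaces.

Row 3, column 6: row 3 has {2, 1, 6, 3, 4} and column 6 has {2, 6, 4}, leaving only 5.
Row 1, column 6: row 1 has {2, 6, 3} and column 6 has {2, 6, 5, 4}, leaving only 1.
Row 2, column 6: row 2 has {2} and column 6 has {2, 1, 6, 5, 4}, leaving only 3.
Row 2, column 4: row 2 has {2, 3} and column 4 has {2, 1, 6, 5}, leaving only 4.
Row 2, column 1: row 2 has {2, 3, 4} and column 1 has {2, 1, 6, 3}, leaving only 5.
Row 2, column 3: row 2 has {2, 5, 3, 4} and column 3 has {2, 1, 3}, leaving only 6.
Row 2, column 5: row 2 has {2, 6, 5, 3, 4} and column 5 has {2, 5, 3, 4}, leaving only 1.
So row 2 reads: 5 2 6 4 1 3.

5 2 6 4 1 3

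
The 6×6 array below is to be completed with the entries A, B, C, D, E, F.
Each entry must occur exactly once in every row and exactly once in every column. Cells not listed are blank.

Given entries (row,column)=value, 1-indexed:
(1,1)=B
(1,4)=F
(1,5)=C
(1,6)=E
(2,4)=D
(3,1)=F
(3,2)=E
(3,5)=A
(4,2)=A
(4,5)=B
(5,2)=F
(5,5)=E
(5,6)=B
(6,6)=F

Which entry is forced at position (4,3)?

F

Row 1, column 2: row 1 has {B, C, E, F} and column 2 has {A, E, F}, leaving only D.
Row 1, column 3: row 1 has {B, C, D, E, F} and column 3 has {}, leaving only A.
Row 2, column 5: row 2 has {D} and column 5 has {A, B, C, E}, leaving only F.
Row 6, column 5: row 6 has {F} and column 5 has {A, B, C, E, F}, leaving only D.
Row 4, column 3 is narrowed to {C, D, E, F}.
If it were C, then row 4, column 6 would be left with no valid symbol.
If it were D, then row 4, column 4 would be left with no valid symbol.
If it were E, then row 4, column 6 would be left with no valid symbol.
So row 4, column 3 must be F.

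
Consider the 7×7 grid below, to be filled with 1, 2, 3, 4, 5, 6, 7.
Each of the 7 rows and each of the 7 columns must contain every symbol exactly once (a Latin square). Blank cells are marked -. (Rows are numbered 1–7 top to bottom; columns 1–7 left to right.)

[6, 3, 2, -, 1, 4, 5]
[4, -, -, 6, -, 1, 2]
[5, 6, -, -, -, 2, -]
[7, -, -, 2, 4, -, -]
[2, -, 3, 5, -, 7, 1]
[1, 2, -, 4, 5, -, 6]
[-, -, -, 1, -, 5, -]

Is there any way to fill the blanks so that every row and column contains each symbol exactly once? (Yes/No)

No

Row 1, column 4: row 1 has {1, 2, 3, 4, 5, 6} and column 4 has {1, 2, 4, 5, 6}, so it must be 7.
Row 3, column 4: row 3 has {2, 5, 6} and column 4 has {1, 2, 4, 5, 6, 7}, so it must be 3.
Row 3, column 5: row 3 has {2, 3, 5, 6} and column 5 has {1, 4, 5}, so it must be 7.
Row 2, column 5: row 2 has {1, 2, 4, 6} and column 5 has {1, 4, 5, 7}, so it must be 3.
Row 3, column 7: row 3 has {2, 3, 5, 6, 7} and column 7 has {1, 2, 5, 6}, so it must be 4.
Row 3, column 3: row 3 has {2, 3, 4, 5, 6, 7} and column 3 has {2, 3}, so it must be 1.
Row 4, column 7: row 4 has {2, 4, 7} and column 7 has {1, 2, 4, 5, 6}, so it must be 3.
Row 4, column 6: row 4 has {2, 3, 4, 7} and column 6 has {1, 2, 4, 5, 7}, so it must be 6.
Row 4, column 3: row 4 has {2, 3, 4, 6, 7} and column 3 has {1, 2, 3}, so it must be 5.
Row 2, column 3: row 2 has {1, 2, 3, 4, 6} and column 3 has {1, 2, 3, 5}, so it must be 7.
Now row 6, column 3: row 6 together with column 3 already contain {1, 2, 3, 4, 5, 6, 7} — every symbol — so nothing can go there. The grid has no valid completion.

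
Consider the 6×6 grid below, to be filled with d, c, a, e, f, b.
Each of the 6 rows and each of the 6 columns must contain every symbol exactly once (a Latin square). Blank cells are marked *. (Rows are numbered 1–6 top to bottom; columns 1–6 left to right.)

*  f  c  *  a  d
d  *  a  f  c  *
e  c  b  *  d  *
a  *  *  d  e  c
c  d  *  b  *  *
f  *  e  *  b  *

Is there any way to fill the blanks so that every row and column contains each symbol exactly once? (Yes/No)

Row 1, column 1: row 1 has {d, c, a, f} and column 1 has {d, c, a, e, f}, so it must be b.
Row 1, column 4: row 1 has {d, c, a, f, b} and column 4 has {d, f, b}, so it must be e.
Row 3, column 4: row 3 has {d, c, e, b} and column 4 has {d, e, f, b}, so it must be a.
Row 3, column 6: row 3 has {d, c, a, e, b} and column 6 has {d, c}, so it must be f.
Row 4, column 2: row 4 has {d, c, a, e} and column 2 has {d, c, f}, so it must be b.
Row 2, column 2: row 2 has {d, c, a, f} and column 2 has {d, c, f, b}, so it must be e.
Row 2, column 6: row 2 has {d, c, a, e, f} and column 6 has {d, c, f}, so it must be b.
Row 4, column 3: row 4 has {d, c, a, e, b} and column 3 has {c, a, e, b}, so it must be f.
Now row 5, column 3: row 5 together with column 3 already contain {d, c, a, e, f, b} — every symbol — so nothing can go there. The grid has no valid completion.

No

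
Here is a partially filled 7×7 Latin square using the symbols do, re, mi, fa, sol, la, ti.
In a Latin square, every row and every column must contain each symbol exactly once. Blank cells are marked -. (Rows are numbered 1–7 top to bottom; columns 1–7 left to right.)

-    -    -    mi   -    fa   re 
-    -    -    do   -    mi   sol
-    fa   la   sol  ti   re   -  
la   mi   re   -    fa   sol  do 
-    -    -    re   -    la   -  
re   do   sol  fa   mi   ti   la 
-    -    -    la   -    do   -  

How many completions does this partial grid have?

Row 1, column 1: eliminating its row and column leaves {do, sol, ti}.
Row 1, column 2: eliminating its row and column leaves {sol, la, ti}.
Row 1, column 3: eliminating its row and column leaves {do, ti}.
Row 1, column 5: eliminating its row and column leaves {do, sol, la}.
Row 2, column 1: eliminating its row and column leaves {fa, ti}.
Row 2, column 2: eliminating its row and column leaves {re, la, ti}.
Row 2, column 3: eliminating its row and column leaves {fa, ti}.
Row 2, column 5: eliminating its row and column leaves {re, la}.
Row 3, column 1: eliminating its row and column leaves {do, mi}.
Row 3, column 7: eliminating its row and column leaves {mi}.
Row 4, column 4: eliminating its row and column leaves {ti}.
Row 5, column 1: eliminating its row and column leaves {do, mi, fa, sol, ti}.
Row 5, column 2: eliminating its row and column leaves {sol, ti}.
Row 5, column 3: eliminating its row and column leaves {do, mi, fa, ti}.
Row 5, column 5: eliminating its row and column leaves {do, sol}.
Row 5, column 7: eliminating its row and column leaves {mi, fa, ti}.
Row 7, column 1: eliminating its row and column leaves {mi, fa, sol, ti}.
Row 7, column 2: eliminating its row and column leaves {re, sol, ti}.
Row 7, column 3: eliminating its row and column leaves {mi, fa, ti}.
Row 7, column 5: eliminating its row and column leaves {re, sol}.
Row 7, column 7: eliminating its row and column leaves {mi, fa, ti}.
Enumerating the assignments across these blanks that avoid any row or column repeat gives 8 completions.

8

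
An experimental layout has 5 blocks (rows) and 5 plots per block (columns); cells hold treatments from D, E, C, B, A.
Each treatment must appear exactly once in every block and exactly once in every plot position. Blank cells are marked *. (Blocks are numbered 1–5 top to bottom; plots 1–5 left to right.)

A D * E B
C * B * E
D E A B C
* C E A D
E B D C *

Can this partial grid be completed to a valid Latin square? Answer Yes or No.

Yes

No block or plot among the givens repeats a symbol, and propagating forced cells runs into no contradiction.
One valid completion exists (for instance, A D C E B / C A B D E / D E A B C / B C E A D / E B D C A).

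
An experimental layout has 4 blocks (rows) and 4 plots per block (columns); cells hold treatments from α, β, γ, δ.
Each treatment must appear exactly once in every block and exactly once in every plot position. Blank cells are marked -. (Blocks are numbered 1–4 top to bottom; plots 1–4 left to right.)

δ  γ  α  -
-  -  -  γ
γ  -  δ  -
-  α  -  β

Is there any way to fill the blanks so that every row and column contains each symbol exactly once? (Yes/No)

No

Block 1, plot 4: block 1 together with plot 4 already contain {α, β, γ, δ} — every symbol — so nothing can go there. The grid has no valid completion.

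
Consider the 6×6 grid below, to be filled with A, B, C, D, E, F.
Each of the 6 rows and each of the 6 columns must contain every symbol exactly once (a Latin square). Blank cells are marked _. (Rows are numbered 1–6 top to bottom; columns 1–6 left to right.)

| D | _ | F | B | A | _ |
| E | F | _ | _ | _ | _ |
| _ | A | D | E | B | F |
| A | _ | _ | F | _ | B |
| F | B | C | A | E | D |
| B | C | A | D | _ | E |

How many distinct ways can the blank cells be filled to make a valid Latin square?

1

Row 1, column 2: eliminating its row and column leaves {E}.
Row 1, column 6: eliminating its row and column leaves {C}.
Row 2, column 3: eliminating its row and column leaves {B}.
Row 2, column 4: eliminating its row and column leaves {C}.
Row 2, column 5: eliminating its row and column leaves {C, D}.
Row 2, column 6: eliminating its row and column leaves {A, C}.
Row 3, column 1: eliminating its row and column leaves {C}.
Row 4, column 2: eliminating its row and column leaves {D, E}.
Row 4, column 3: eliminating its row and column leaves {E}.
Row 4, column 5: eliminating its row and column leaves {C, D}.
Row 6, column 5: eliminating its row and column leaves {F}.
Only one assignment across all blanks avoids any row or column repeat, giving 1 completion.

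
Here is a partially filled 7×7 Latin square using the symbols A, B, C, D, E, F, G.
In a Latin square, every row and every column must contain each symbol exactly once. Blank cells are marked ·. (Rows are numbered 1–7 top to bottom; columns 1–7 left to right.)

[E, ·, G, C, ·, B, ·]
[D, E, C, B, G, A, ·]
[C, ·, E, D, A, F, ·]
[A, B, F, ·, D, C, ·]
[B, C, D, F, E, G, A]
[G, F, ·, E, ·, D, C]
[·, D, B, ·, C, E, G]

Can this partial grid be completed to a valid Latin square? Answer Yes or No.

No row or column among the givens repeats a symbol, and propagating forced cells runs into no contradiction.
One valid completion exists (for instance, E A G C F B D / D E C B G A F / C G E D A F B / A B F G D C E / B C D F E G A / G F A E B D C / F D B A C E G).

Yes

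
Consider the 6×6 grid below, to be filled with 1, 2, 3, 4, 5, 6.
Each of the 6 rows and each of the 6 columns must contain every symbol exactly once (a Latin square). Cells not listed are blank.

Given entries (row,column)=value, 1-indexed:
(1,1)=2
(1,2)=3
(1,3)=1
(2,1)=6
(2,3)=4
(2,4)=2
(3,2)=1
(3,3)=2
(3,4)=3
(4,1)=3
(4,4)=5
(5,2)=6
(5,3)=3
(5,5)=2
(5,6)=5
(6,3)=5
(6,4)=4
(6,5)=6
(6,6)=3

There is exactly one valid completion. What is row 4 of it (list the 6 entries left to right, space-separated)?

3 4 6 5 1 2

Row 4, column 3: row 4 has {3, 5} and column 3 has {1, 2, 3, 4, 5}, leaving only 6.
Row 1, column 4: row 1 has {1, 2, 3} and column 4 has {2, 3, 4, 5}, leaving only 6.
Row 1, column 6: row 1 has {1, 2, 3, 6} and column 6 has {3, 5}, leaving only 4.
Row 1, column 5: row 1 has {1, 2, 3, 4, 6} and column 5 has {2, 6}, leaving only 5.
Row 2, column 2: row 2 has {2, 4, 6} and column 2 has {1, 3, 6}, leaving only 5.
Row 2, column 6: row 2 has {2, 4, 5, 6} and column 6 has {3, 4, 5}, leaving only 1.
Row 4, column 6: row 4 has {3, 5, 6} and column 6 has {1, 3, 4, 5}, leaving only 2.
Row 4, column 2: row 4 has {2, 3, 5, 6} and column 2 has {1, 3, 5, 6}, leaving only 4.
Row 4, column 5: row 4 has {2, 3, 4, 5, 6} and column 5 has {2, 5, 6}, leaving only 1.
So row 4 reads: 3 4 6 5 1 2.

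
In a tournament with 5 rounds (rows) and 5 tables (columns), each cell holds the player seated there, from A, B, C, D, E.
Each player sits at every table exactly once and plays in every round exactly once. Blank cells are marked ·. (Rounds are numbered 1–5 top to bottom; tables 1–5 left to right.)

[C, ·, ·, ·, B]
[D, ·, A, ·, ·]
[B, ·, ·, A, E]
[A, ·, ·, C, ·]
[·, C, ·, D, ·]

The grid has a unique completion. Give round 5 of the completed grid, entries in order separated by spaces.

Round 5, table 1: round 5 has {C, D} and table 1 has {A, B, C, D}, leaving only E.
Round 5, table 3: round 5 has {C, D, E} and table 3 has {A}, leaving only B.
Round 5, table 5: round 5 has {B, C, D, E} and table 5 has {B, E}, leaving only A.
So round 5 reads: E C B D A.

E C B D A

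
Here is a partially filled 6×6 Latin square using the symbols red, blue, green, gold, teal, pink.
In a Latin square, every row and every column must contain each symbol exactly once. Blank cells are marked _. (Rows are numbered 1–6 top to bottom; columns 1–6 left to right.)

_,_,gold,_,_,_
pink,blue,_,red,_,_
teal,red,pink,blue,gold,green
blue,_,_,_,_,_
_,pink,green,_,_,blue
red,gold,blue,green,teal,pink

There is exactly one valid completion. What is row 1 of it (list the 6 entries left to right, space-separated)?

Row 1, column 1: row 1 has {gold} and column 1 has {red, blue, teal, pink}, leaving only green.
Row 1, column 2: row 1 has {green, gold} and column 2 has {red, blue, gold, pink}, leaving only teal.
Row 1, column 4: row 1 has {green, gold, teal} and column 4 has {red, blue, green}, leaving only pink.
Row 1, column 6: row 1 has {green, gold, teal, pink} and column 6 has {blue, green, pink}, leaving only red.
Row 1, column 5: row 1 has {red, green, gold, teal, pink} and column 5 has {gold, teal}, leaving only blue.
So row 1 reads: green teal gold pink blue red.

green teal gold pink blue red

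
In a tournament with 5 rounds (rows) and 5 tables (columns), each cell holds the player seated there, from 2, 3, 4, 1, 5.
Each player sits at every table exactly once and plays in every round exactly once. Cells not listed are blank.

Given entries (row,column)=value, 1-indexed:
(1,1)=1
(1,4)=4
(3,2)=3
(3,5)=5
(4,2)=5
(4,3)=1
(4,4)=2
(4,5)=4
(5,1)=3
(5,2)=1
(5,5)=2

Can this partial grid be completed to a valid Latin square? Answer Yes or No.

No

Round 4, table 1: round 4 together with table 1 already contain {2, 3, 4, 1, 5} — every symbol — so nothing can go there. The grid has no valid completion.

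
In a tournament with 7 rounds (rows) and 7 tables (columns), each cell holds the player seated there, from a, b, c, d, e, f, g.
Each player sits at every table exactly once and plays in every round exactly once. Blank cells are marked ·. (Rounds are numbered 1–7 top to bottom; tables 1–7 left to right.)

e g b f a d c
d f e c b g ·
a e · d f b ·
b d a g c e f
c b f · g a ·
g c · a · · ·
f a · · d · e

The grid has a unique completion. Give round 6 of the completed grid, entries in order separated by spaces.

g c d a e f b

Round 6, table 3: round 6 has {a, c, g} and table 3 has {a, b, e, f}, leaving only d.
Round 6, table 5: round 6 has {a, c, d, g} and table 5 has {a, b, c, d, f, g}, leaving only e.
Round 6, table 6: round 6 has {a, c, d, e, g} and table 6 has {a, b, d, e, g}, leaving only f.
Round 6, table 7: round 6 has {a, c, d, e, f, g} and table 7 has {c, e, f}, leaving only b.
So round 6 reads: g c d a e f b.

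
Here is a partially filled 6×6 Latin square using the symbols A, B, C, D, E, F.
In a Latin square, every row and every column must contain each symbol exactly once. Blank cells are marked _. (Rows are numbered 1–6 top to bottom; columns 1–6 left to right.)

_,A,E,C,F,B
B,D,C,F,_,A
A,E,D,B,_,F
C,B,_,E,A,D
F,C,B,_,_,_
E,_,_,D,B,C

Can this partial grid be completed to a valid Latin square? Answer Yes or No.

No row or column among the givens repeats a symbol, and propagating forced cells runs into no contradiction.
One valid completion exists (for instance, D A E C F B / B D C F E A / A E D B C F / C B F E A D / F C B A D E / E F A D B C).

Yes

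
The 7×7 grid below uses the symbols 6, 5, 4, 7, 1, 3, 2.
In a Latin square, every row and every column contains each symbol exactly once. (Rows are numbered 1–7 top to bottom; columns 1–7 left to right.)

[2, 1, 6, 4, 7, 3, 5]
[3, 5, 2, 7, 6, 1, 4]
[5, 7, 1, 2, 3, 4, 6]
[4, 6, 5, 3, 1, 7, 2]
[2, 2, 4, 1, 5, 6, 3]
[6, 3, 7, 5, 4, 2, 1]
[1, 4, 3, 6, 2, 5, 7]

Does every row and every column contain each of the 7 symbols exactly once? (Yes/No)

Column 1 contains 2 twice (at rows 1 and 5), so it is not a permutation.

No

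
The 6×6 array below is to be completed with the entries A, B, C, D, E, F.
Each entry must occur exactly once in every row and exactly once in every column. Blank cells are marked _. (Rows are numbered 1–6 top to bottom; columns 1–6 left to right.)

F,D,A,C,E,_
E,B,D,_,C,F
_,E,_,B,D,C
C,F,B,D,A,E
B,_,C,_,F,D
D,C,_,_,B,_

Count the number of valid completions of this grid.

Row 1, column 6: eliminating its row and column leaves {B}.
Row 2, column 4: eliminating its row and column leaves {A}.
Row 3, column 1: eliminating its row and column leaves {A}.
Row 3, column 3: eliminating its row and column leaves {F}.
Row 5, column 2: eliminating its row and column leaves {A}.
Row 5, column 4: eliminating its row and column leaves {A, E}.
Row 6, column 3: eliminating its row and column leaves {E, F}.
Row 6, column 4: eliminating its row and column leaves {A, E, F}.
Row 6, column 6: eliminating its row and column leaves {A}.
Only one assignment across all blanks avoids any row or column repeat, giving 1 completion.

1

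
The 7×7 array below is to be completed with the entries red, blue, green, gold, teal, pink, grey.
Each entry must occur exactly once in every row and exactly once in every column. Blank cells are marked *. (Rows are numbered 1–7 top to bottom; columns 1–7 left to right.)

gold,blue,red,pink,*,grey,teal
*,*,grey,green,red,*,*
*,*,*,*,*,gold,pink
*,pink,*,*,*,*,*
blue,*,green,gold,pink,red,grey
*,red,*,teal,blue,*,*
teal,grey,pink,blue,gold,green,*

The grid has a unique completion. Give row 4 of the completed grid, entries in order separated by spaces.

Row 1, column 5: row 1 has {red, blue, gold, teal, pink, grey} and column 5 has {red, blue, gold, pink}, leaving only green.
Row 2, column 1: row 2 has {red, green, grey} and column 1 has {blue, gold, teal}, leaving only pink.
Row 5, column 2: row 5 has {red, blue, green, gold, pink, grey} and column 2 has {red, blue, pink, grey}, leaving only teal.
Row 2, column 2: row 2 has {red, green, pink, grey} and column 2 has {red, blue, teal, pink, grey}, leaving only gold.
Row 2, column 7: row 2 has {red, green, gold, pink, grey} and column 7 has {teal, pink, grey}, leaving only blue.
Row 2, column 6: row 2 has {red, blue, green, gold, pink, grey} and column 6 has {red, green, gold, grey}, leaving only teal.
Row 4, column 6: row 4 has {pink} and column 6 has {red, green, gold, teal, grey}, leaving only blue.
Row 3, column 2: row 3 has {gold, pink} and column 2 has {red, blue, gold, teal, pink, grey}, leaving only green.
Row 6, column 3: row 6 has {red, blue, teal} and column 3 has {red, green, pink, grey}, leaving only gold.
Row 4, column 3: row 4 has {blue, pink} and column 3 has {red, green, gold, pink, grey}, leaving only teal.
Row 4, column 5: row 4 has {blue, teal, pink} and column 5 has {red, blue, green, gold, pink}, leaving only grey.
Row 4, column 4: row 4 has {blue, teal, pink, grey} and column 4 has {blue, green, gold, teal, pink}, leaving only red.
Row 4, column 1: row 4 has {red, blue, teal, pink, grey} and column 1 has {blue, gold, teal, pink}, leaving only green.
Row 4, column 7: row 4 has {red, blue, green, teal, pink, grey} and column 7 has {blue, teal, pink, grey}, leaving only gold.
So row 4 reads: green pink teal red grey blue gold.

green pink teal red grey blue gold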